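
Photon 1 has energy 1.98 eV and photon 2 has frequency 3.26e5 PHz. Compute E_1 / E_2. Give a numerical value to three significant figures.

E_1 = 3.172e-19 J (from energy = 1.98 eV, via E given directly).
E_2 = 2.160e-13 J (from frequency = 3.26e5 PHz, via E = hf).
Ratio = 3.172e-19 / 2.160e-13 = 1.47e-6.

1.47e-6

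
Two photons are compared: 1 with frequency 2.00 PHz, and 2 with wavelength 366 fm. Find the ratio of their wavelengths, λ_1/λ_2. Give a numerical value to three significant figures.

4.10·10^5

λ_1 = 1.499·10^-7 m (from frequency = 2.00 PHz, via λ = c/f).
λ_2 = 3.660·10^-13 m (from wavelength = 366 fm, via λ given directly).
Ratio = 1.499·10^-7 / 3.660·10^-13 = 4.10·10^5.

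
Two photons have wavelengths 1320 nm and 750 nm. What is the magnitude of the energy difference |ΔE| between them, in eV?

0.714 eV

Using E = hc/λ: E₁ = 1.505e-19 J, E₂ = 2.649e-19 J.
|ΔE| = |1.505e-19 − 2.649e-19| = 1.14e-19 J = 0.714 eV.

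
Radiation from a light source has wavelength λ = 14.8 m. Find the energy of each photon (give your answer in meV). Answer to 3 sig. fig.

The photon relation is E = hc/λ, giving E = 1.342·10^-26 J.
Converting to meV: E = 8.377·10^-5 meV ≈ 8.38·10^-5 meV.

8.38·10^-5 meV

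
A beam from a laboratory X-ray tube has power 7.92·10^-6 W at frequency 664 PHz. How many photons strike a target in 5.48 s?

Total energy: E_total = P·t = 7.92·10^-6 × 5.48 = 4.340·10^-5 J.
Per-photon energy: E = 4.400·10^-16 J.
N = E_total / E_photon = 9.86·10^10.

9.86·10^10 photons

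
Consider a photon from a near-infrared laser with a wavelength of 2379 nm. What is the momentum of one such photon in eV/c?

(h = 6.62607015 × 10^-34 J·s, c = 2.99792458 × 10^8 m/s, 1 eV = 1.602176634 × 10^-19 J.)
First convert: λ = 2379 nm = 2.379 × 10^-6 m.
Since p = h/λ for a photon, p = 2.785 × 10^-28 kg·m/s.
Converting to eV/c: p = 0.5212 eV/c ≈ 0.521 eV/c.

0.521 eV/c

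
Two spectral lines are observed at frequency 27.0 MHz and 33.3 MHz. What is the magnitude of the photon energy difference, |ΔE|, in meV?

Using E = hf: E₁ = 1.789 × 10^-26 J, E₂ = 2.206 × 10^-26 J.
|ΔE| = |1.789 × 10^-26 − 2.206 × 10^-26| = 4.17 × 10^-27 J = 2.61 × 10^-5 meV.

2.61 × 10^-5 meV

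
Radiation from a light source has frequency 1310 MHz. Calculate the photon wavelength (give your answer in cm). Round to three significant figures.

22.9 cm

Use c = 2.99792458 × 10^8 m/s.
Convert to SI: f = 1310 MHz = 1.31 × 10^9 Hz.
For a photon λ = c/f, so λ = 0.2288 m.
Converting to cm: λ = 22.88 cm ≈ 22.9 cm.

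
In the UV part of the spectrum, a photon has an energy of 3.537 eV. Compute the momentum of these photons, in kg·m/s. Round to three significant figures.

(c = 2.99792458e8 m/s, 1 eV = 1.602176634e-19 J.)
In SI units: E = 3.537 eV = 5.6669e-19 J.
Apply p = E/c: p = 1.890e-27 kg·m/s.
So p ≈ 1.89e-27 kg·m/s.

1.89e-27 kg·m/s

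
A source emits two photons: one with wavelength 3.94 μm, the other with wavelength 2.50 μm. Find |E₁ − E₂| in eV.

Using E = hc/λ: E₁ = 5.042 × 10^-20 J, E₂ = 7.946 × 10^-20 J.
|ΔE| = |5.042 × 10^-20 − 7.946 × 10^-20| = 2.90 × 10^-20 J = 0.181 eV.

0.181 eV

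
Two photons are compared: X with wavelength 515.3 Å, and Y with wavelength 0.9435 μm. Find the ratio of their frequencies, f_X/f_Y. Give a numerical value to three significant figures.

f_X = 5.818·10^15 Hz (from wavelength = 515.3 Å, via f = c/λ).
f_Y = 3.177·10^14 Hz (from wavelength = 0.9435 μm, via f = c/λ).
Ratio = 5.818·10^15 / 3.177·10^14 = 18.3.

18.3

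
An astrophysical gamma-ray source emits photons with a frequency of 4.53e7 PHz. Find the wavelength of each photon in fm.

6.62 fm

In SI units: f = 4.53e7 PHz = 4.53e22 Hz.
The photon relation is λ = c/f, giving λ = 6.618e-15 m.
Converting to fm: λ = 6.618 fm ≈ 6.62 fm.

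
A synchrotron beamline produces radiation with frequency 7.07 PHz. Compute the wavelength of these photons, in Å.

Use c = 2.99792458·10^8 m/s.
Convert to SI: f = 7.07 PHz = 7.07·10^15 Hz.
For a photon λ = c/f, so λ = 4.240·10^-8 m.
Converting to Å: λ = 424.0 Å ≈ 424 Å.

424 Å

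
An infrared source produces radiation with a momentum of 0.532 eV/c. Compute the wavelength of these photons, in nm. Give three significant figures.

(h = 6.62607015 × 10^-34 J·s, c = 2.99792458 × 10^8 m/s, 1 eV = 1.602176634 × 10^-19 J.)
First convert: p = 0.532 eV/c = 2.8432 × 10^-28 kg·m/s.
For a photon λ = h/p, so λ = 2.331 × 10^-6 m.
Converting to nm: λ = 2331 nm ≈ 2330 nm.

2330 nm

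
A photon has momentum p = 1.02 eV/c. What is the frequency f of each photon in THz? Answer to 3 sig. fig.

247 THz

(h = 6.62607015 × 10^-34 J·s, c = 2.99792458 × 10^8 m/s, 1 eV = 1.602176634 × 10^-19 J.)
First convert: p = 1.02 eV/c = 5.4512 × 10^-28 kg·m/s.
Since f = pc/h for a photon, f = 2.466 × 10^14 Hz.
Converting to THz: f = 246.6 THz ≈ 247 THz.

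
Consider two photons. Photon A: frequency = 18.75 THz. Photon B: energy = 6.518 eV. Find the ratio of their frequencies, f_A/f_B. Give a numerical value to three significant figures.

0.0119

f_A = 1.875e13 Hz (from frequency = 18.75 THz, via f given directly).
f_B = 1.576e15 Hz (from energy = 6.518 eV, via f = E/h).
Ratio = 1.875e13 / 1.576e15 = 0.0119.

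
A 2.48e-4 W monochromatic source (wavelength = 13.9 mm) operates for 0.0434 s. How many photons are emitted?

Total energy: E_total = P·t = 2.48e-4 × 0.0434 = 1.076e-5 J.
Per-photon energy: E = 1.429e-23 J.
N = E_total / E_photon = 7.53e17.

7.53e17 photons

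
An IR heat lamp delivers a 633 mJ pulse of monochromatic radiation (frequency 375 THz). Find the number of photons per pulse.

Per-photon energy: E = 2.485e-19 J (from frequency = 375 THz).
N = E_total / E_photon = 0.633 J / 2.485e-19 J = 2.55e18.

2.55e18 photons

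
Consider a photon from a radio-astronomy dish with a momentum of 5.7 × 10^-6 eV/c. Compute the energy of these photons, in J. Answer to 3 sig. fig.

9.13 × 10^-25 J

Take c = 2.99792458 × 10^8 m/s, 1 eV = 1.602176634 × 10^-19 J.
In SI units: p = 5.7 × 10^-6 eV/c = 3.0462 × 10^-33 kg·m/s.
Since E = pc for a photon, E = 9.132 × 10^-25 J.
So E ≈ 9.13 × 10^-25 J.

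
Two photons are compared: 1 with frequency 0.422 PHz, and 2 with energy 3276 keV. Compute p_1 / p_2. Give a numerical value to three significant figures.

5.33 × 10^-7

p_1 = 9.327 × 10^-28 kg·m/s (from frequency = 0.422 PHz, via p = hf/c).
p_2 = 1.751 × 10^-21 kg·m/s (from energy = 3276 keV, via p = E/c).
Ratio = 9.327 × 10^-28 / 1.751 × 10^-21 = 5.33 × 10^-7.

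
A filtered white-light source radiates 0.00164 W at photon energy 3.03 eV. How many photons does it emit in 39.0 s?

Total energy: E_total = P·t = 0.00164 × 39.0 = 0.06396 J.
Per-photon energy: E = 4.855 × 10^-19 J.
N = E_total / E_photon = 1.32 × 10^17.

1.32 × 10^17 photons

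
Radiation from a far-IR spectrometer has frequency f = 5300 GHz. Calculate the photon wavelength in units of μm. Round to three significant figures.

Convert to SI: f = 5300 GHz = 5.3e12 Hz.
The photon relation is λ = c/f, giving λ = 5.656e-5 m.
Converting to μm: λ = 56.56 μm ≈ 56.6 μm.

56.6 μm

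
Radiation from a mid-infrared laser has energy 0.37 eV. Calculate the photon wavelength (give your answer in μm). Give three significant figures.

Convert to SI: E = 0.37 eV = 5.9281e-20 J.
For a photon λ = hc/E, so λ = 3.351e-6 m.
Converting to μm: λ = 3.351 μm ≈ 3.35 μm.

3.35 μm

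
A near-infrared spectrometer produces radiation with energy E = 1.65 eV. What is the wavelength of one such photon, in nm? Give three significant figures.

Convert to SI: E = 1.65 eV = 2.6436 × 10^-19 J.
The photon relation is λ = hc/E, giving λ = 7.514 × 10^-7 m.
Converting to nm: λ = 751.4 nm ≈ 751 nm.

751 nm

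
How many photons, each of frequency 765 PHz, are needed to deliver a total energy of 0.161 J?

Per-photon energy: E = 5.069 × 10^-16 J (from frequency = 765 PHz).
N = E_total / E_photon = 0.161 J / 5.069 × 10^-16 J = 3.18 × 10^14.

3.18 × 10^14 photons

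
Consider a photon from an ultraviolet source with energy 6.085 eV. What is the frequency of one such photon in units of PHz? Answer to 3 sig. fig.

(h = 6.62607015 × 10^-34 J·s, 1 eV = 1.602176634 × 10^-19 J.)
First convert: E = 6.085 eV = 9.7492 × 10^-19 J.
The photon relation is f = E/h, giving f = 1.471 × 10^15 Hz.
Converting to PHz: f = 1.471 PHz ≈ 1.47 PHz.

1.47 PHz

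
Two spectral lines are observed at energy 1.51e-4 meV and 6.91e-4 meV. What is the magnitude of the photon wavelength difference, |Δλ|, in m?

Using λ = hc/E: λ₁ = 8.211 m, λ₂ = 1.794 m.
|Δλ| = |8.211 − 1.794| = 6.42 m.

6.42 m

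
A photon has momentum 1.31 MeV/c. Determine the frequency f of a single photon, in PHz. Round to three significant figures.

Use h = 6.62607015 × 10^-34 J·s, c = 2.99792458 × 10^8 m/s, 1 eV = 1.602176634 × 10^-19 J.
Convert to SI: p = 1.31 MeV/c = 7.0010 × 10^-22 kg·m/s.
Apply f = pc/h: f = 3.168 × 10^20 Hz.
Converting to PHz: f = 316800 PHz ≈ 3.17 × 10^5 PHz.

3.17 × 10^5 PHz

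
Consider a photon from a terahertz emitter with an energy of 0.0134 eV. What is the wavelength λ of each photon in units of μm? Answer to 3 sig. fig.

First convert: E = 0.0134 eV = 2.1469·10^-21 J.
Since λ = hc/E for a photon, λ = 9.253·10^-5 m.
Converting to μm: λ = 92.53 μm ≈ 92.5 μm.

92.5 μm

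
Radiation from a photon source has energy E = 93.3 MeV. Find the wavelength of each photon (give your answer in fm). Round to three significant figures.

13.3 fm

First convert: E = 93.3 MeV = 1.4948e-11 J.
For a photon λ = hc/E, so λ = 1.329e-14 m.
Converting to fm: λ = 13.29 fm ≈ 13.3 fm.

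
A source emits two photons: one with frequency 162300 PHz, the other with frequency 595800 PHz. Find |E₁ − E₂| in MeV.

Using E = hf: E₁ = 1.0754 × 10^-13 J, E₂ = 3.9478 × 10^-13 J.
|ΔE| = |1.0754 × 10^-13 − 3.9478 × 10^-13| = 2.87 × 10^-13 J = 1.79 MeV.

1.79 MeV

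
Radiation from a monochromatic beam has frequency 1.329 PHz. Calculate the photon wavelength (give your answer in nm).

First convert: f = 1.329 PHz = 1.329 × 10^15 Hz.
For a photon λ = c/f, so λ = 2.256 × 10^-7 m.
Converting to nm: λ = 225.6 nm ≈ 226 nm.

226 nm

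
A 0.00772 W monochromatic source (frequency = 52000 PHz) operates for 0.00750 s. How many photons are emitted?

1.68 × 10^9 photons

Total energy: E_total = P·t = 0.00772 × 0.00750 = 5.790 × 10^-5 J.
Per-photon energy: E = 3.446 × 10^-14 J.
N = E_total / E_photon = 1.68 × 10^9.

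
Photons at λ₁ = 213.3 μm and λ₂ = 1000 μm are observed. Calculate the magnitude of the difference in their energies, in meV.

Using E = hc/λ: E₁ = 9.3129e-22 J, E₂ = 1.9864e-22 J.
|ΔE| = |9.3129e-22 − 1.9864e-22| = 7.33e-22 J = 4.57 meV.

4.57 meV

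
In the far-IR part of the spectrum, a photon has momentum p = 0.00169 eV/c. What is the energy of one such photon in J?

2.71e-22 J

Convert to SI: p = 0.00169 eV/c = 9.0318e-31 kg·m/s.
For a photon E = pc, so E = 2.708e-22 J.
So E ≈ 2.71e-22 J.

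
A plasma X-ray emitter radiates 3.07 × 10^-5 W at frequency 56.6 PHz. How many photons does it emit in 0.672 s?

5.50 × 10^11 photons

Total energy: E_total = P·t = 3.07 × 10^-5 × 0.672 = 2.063 × 10^-5 J.
Per-photon energy: E = 3.750 × 10^-17 J.
N = E_total / E_photon = 5.50 × 10^11.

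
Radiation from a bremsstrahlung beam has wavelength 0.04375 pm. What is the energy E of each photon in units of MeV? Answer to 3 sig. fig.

28.3 MeV

Convert to SI: λ = 0.04375 pm = 4.375 × 10^-14 m.
For a photon E = hc/λ, so E = 4.540 × 10^-12 J.
Converting to MeV: E = 28.34 MeV ≈ 28.3 MeV.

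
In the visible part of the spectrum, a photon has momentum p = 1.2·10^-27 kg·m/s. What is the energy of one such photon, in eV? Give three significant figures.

2.25 eV

Use c = 2.99792458·10^8 m/s, 1 eV = 1.602176634·10^-19 J.
Since E = pc for a photon, E = 3.598·10^-19 J.
Converting to eV: E = 2.245 eV ≈ 2.25 eV.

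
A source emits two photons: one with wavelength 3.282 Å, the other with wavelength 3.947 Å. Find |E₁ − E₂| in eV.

636 eV

Using E = hc/λ: E₁ = 6.0525e-16 J, E₂ = 5.0328e-16 J.
|ΔE| = |6.0525e-16 − 5.0328e-16| = 1.02e-16 J = 636 eV.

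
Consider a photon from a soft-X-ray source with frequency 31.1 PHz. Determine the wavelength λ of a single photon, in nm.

9.64 nm

Convert to SI: f = 31.1 PHz = 3.11e16 Hz.
Apply λ = c/f: λ = 9.640e-9 m.
Converting to nm: λ = 9.640 nm ≈ 9.64 nm.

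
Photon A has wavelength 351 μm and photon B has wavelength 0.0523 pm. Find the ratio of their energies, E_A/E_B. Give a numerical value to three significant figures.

1.49·10^-10

E_A = 5.659·10^-22 J (from wavelength = 351 μm, via E = hc/λ).
E_B = 3.798·10^-12 J (from wavelength = 0.0523 pm, via E = hc/λ).
Ratio = 5.659·10^-22 / 3.798·10^-12 = 1.49·10^-10.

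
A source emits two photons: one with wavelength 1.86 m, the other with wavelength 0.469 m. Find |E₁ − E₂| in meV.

Using E = hc/λ: E₁ = 1.068 × 10^-25 J, E₂ = 4.235 × 10^-25 J.
|ΔE| = |1.068 × 10^-25 − 4.235 × 10^-25| = 3.17 × 10^-25 J = 1.98 × 10^-3 meV.

1.98 × 10^-3 meV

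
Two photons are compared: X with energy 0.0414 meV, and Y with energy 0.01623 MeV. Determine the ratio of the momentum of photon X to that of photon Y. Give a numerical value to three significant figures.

p_X = 2.213·10^-32 kg·m/s (from energy = 0.0414 meV, via p = E/c).
p_Y = 8.674·10^-24 kg·m/s (from energy = 0.01623 MeV, via p = E/c).
Ratio = 2.213·10^-32 / 8.674·10^-24 = 2.55·10^-9.

2.55·10^-9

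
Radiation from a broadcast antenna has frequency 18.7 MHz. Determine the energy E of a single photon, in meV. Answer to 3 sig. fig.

7.73 × 10^-5 meV

First convert: f = 18.7 MHz = 1.87 × 10^7 Hz.
Apply E = hf: E = 1.239 × 10^-26 J.
Converting to meV: E = 7.734 × 10^-5 meV ≈ 7.73 × 10^-5 meV.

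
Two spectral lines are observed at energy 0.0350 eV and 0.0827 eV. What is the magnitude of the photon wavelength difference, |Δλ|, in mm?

Using λ = hc/E: λ₁ = 3.542 × 10^-5 m, λ₂ = 1.499 × 10^-5 m.
|Δλ| = |3.542 × 10^-5 − 1.499 × 10^-5| = 2.04 × 10^-5 m = 0.0204 mm.

0.0204 mm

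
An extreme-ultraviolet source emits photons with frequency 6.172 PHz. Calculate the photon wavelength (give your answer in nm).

Take c = 2.99792458e8 m/s.
In SI units: f = 6.172 PHz = 6.172e15 Hz.
For a photon λ = c/f, so λ = 4.857e-8 m.
Converting to nm: λ = 48.57 nm ≈ 48.6 nm.

48.6 nm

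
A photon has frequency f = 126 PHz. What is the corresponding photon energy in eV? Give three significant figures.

Use h = 6.62607015 × 10^-34 J·s, 1 eV = 1.602176634 × 10^-19 J.
First convert: f = 126 PHz = 1.26 × 10^17 Hz.
Since E = hf for a photon, E = 8.349 × 10^-17 J.
Converting to eV: E = 521.1 eV ≈ 521 eV.

521 eV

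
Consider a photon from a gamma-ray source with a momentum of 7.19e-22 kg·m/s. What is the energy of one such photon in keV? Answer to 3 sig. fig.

Take c = 2.99792458e8 m/s, 1 eV = 1.602176634e-19 J.
The photon relation is E = pc, giving E = 2.156e-13 J.
Converting to keV: E = 1345 keV ≈ 1350 keV.

1350 keV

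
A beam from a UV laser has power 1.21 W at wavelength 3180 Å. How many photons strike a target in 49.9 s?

9.67 × 10^19 photons

Total energy: E_total = P·t = 1.21 × 49.9 = 60.38 J.
Per-photon energy: E = 6.247 × 10^-19 J.
N = E_total / E_photon = 9.67 × 10^19.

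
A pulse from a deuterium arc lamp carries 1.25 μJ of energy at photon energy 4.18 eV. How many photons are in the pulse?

1.87e12 photons

Per-photon energy: E = 6.697e-19 J (from energy = 4.18 eV).
N = E_total / E_photon = 1.25e-6 J / 6.697e-19 J = 1.87e12.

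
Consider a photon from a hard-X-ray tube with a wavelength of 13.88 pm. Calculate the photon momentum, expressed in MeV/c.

Use h = 6.62607015 × 10^-34 J·s, c = 2.99792458 × 10^8 m/s, 1 eV = 1.602176634 × 10^-19 J.
First convert: λ = 13.88 pm = 1.388 × 10^-11 m.
The photon relation is p = h/λ, giving p = 4.774 × 10^-23 kg·m/s.
Converting to MeV/c: p = 0.08933 MeV/c ≈ 0.0893 MeV/c.

0.0893 MeV/c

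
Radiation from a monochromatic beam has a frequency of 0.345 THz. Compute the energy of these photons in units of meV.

1.43 meV

Convert to SI: f = 0.345 THz = 3.45 × 10^11 Hz.
Apply E = hf: E = 2.286 × 10^-22 J.
Converting to meV: E = 1.427 meV ≈ 1.43 meV.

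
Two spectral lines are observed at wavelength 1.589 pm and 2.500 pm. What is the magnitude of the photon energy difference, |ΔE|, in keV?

Using E = hc/λ: E₁ = 1.2501 × 10^-13 J, E₂ = 7.9458 × 10^-14 J.
|ΔE| = |1.2501 × 10^-13 − 7.9458 × 10^-14| = 4.56 × 10^-14 J = 284 keV.

284 keV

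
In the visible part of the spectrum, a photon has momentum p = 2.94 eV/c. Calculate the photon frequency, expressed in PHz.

Convert to SI: p = 2.94 eV/c = 1.5712e-27 kg·m/s.
The photon relation is f = pc/h, giving f = 7.109e14 Hz.
Converting to PHz: f = 0.7109 PHz ≈ 0.711 PHz.

0.711 PHz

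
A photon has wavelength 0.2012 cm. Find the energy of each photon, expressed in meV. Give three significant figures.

0.616 meV

Take h = 6.62607015e-34 J·s, c = 2.99792458e8 m/s, 1 eV = 1.602176634e-19 J.
First convert: λ = 0.2012 cm = 0.002012 m.
The photon relation is E = hc/λ, giving E = 9.873e-23 J.
Converting to meV: E = 0.6162 meV ≈ 0.616 meV.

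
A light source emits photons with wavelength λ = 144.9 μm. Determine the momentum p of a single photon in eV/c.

8.56 × 10^-3 eV/c

Use h = 6.62607015 × 10^-34 J·s, c = 2.99792458 × 10^8 m/s, 1 eV = 1.602176634 × 10^-19 J.
First convert: λ = 144.9 μm = 1.449 × 10^-4 m.
For a photon p = h/λ, so p = 4.573 × 10^-30 kg·m/s.
Converting to eV/c: p = 0.008557 eV/c ≈ 8.56 × 10^-3 eV/c.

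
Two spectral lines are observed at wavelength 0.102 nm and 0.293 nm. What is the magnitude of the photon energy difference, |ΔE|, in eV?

7920 eV

Using E = hc/λ: E₁ = 1.947e-15 J, E₂ = 6.780e-16 J.
|ΔE| = |1.947e-15 − 6.780e-16| = 1.27e-15 J = 7920 eV.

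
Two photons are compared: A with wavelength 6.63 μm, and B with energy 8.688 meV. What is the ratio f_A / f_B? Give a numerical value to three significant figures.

f_A = 4.522e13 Hz (from wavelength = 6.63 μm, via f = c/λ).
f_B = 2.101e12 Hz (from energy = 8.688 meV, via f = E/h).
Ratio = 4.522e13 / 2.101e12 = 21.5.

21.5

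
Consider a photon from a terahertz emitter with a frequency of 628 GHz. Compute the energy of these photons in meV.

2.60 meV

Take h = 6.62607015e-34 J·s, 1 eV = 1.602176634e-19 J.
First convert: f = 628 GHz = 6.28e11 Hz.
Apply E = hf: E = 4.161e-22 J.
Converting to meV: E = 2.597 meV ≈ 2.60 meV.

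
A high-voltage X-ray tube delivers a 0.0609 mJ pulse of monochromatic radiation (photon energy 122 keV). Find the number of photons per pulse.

3.12e9 photons

Per-photon energy: E = 1.955e-14 J (from energy = 122 keV).
N = E_total / E_photon = 6.09e-5 J / 1.955e-14 J = 3.12e9.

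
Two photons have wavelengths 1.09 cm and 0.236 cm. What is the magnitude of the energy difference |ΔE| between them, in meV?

Using E = hc/λ: E₁ = 1.822·10^-23 J, E₂ = 8.417·10^-23 J.
|ΔE| = |1.822·10^-23 − 8.417·10^-23| = 6.59·10^-23 J = 0.412 meV.

0.412 meV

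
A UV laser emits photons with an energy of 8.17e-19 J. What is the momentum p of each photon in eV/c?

5.10 eV/c

(c = 2.99792458e8 m/s, 1 eV = 1.602176634e-19 J.)
The photon relation is p = E/c, giving p = 2.725e-27 kg·m/s.
Converting to eV/c: p = 5.099 eV/c ≈ 5.10 eV/c.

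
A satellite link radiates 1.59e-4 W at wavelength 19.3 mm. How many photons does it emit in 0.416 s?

Total energy: E_total = P·t = 1.59e-4 × 0.416 = 6.614e-5 J.
Per-photon energy: E = 1.029e-23 J.
N = E_total / E_photon = 6.43e18.

6.43e18 photons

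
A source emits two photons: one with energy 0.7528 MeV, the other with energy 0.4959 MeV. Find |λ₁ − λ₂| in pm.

Using λ = hc/E: λ₁ = 1.6470 × 10^-12 m, λ₂ = 2.5002 × 10^-12 m.
|Δλ| = |1.6470 × 10^-12 − 2.5002 × 10^-12| = 8.53 × 10^-13 m = 0.853 pm.

0.853 pm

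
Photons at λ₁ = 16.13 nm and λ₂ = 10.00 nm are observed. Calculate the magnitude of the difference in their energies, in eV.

47.1 eV

Using E = hc/λ: E₁ = 1.2315 × 10^-17 J, E₂ = 1.9864 × 10^-17 J.
|ΔE| = |1.2315 × 10^-17 − 1.9864 × 10^-17| = 7.55 × 10^-18 J = 47.1 eV.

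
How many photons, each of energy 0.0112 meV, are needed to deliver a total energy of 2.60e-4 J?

1.45e20 photons

Per-photon energy: E = 1.794e-24 J (from energy = 0.0112 meV).
N = E_total / E_photon = 2.60e-4 J / 1.794e-24 J = 1.45e20.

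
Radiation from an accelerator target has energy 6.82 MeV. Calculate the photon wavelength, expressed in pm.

Take h = 6.62607015 × 10^-34 J·s, c = 2.99792458 × 10^8 m/s, 1 eV = 1.602176634 × 10^-19 J.
In SI units: E = 6.82 MeV = 1.0927 × 10^-12 J.
For a photon λ = hc/E, so λ = 1.818 × 10^-13 m.
Converting to pm: λ = 0.1818 pm ≈ 0.182 pm.

0.182 pm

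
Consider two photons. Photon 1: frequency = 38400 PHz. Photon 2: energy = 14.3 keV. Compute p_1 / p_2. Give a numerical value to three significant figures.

11.1

p_1 = 8.487·10^-23 kg·m/s (from frequency = 38400 PHz, via p = hf/c).
p_2 = 7.642·10^-24 kg·m/s (from energy = 14.3 keV, via p = E/c).
Ratio = 8.487·10^-23 / 7.642·10^-24 = 11.1.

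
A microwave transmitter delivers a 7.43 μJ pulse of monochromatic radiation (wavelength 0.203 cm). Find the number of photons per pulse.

7.59 × 10^16 photons

Per-photon energy: E = 9.785 × 10^-23 J (from wavelength = 0.203 cm).
N = E_total / E_photon = 7.43 × 10^-6 J / 9.785 × 10^-23 J = 7.59 × 10^16.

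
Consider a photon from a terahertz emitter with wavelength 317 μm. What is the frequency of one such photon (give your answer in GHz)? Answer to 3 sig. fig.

Use c = 2.99792458e8 m/s.
In SI units: λ = 317 μm = 3.17e-4 m.
Apply f = c/λ: f = 9.457e11 Hz.
Converting to GHz: f = 945.7 GHz ≈ 946 GHz.

946 GHz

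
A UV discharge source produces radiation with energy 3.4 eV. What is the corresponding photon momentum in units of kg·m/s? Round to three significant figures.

1.82 × 10^-27 kg·m/s

Use c = 2.99792458 × 10^8 m/s, 1 eV = 1.602176634 × 10^-19 J.
First convert: E = 3.4 eV = 5.4474 × 10^-19 J.
For a photon p = E/c, so p = 1.817 × 10^-27 kg·m/s.
So p ≈ 1.82 × 10^-27 kg·m/s.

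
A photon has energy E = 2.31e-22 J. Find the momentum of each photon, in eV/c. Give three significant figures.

1.44e-3 eV/c

Use c = 2.99792458e8 m/s, 1 eV = 1.602176634e-19 J.
The photon relation is p = E/c, giving p = 7.705e-31 kg·m/s.
Converting to eV/c: p = 0.001442 eV/c ≈ 1.44e-3 eV/c.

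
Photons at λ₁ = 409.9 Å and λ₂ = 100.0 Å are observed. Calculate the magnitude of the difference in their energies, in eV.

Using E = hc/λ: E₁ = 4.8462e-18 J, E₂ = 1.9864e-17 J.
|ΔE| = |4.8462e-18 − 1.9864e-17| = 1.50e-17 J = 93.7 eV.

93.7 eV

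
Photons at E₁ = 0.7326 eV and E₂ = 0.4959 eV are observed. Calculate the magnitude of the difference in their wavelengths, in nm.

808 nm

Using λ = hc/E: λ₁ = 1.6924 × 10^-6 m, λ₂ = 2.5002 × 10^-6 m.
|Δλ| = |1.6924 × 10^-6 − 2.5002 × 10^-6| = 8.08 × 10^-7 m = 808 nm.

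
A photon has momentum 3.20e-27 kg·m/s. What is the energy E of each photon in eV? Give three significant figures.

5.99 eV

Use c = 2.99792458e8 m/s, 1 eV = 1.602176634e-19 J.
Since E = pc for a photon, E = 9.593e-19 J.
Converting to eV: E = 5.988 eV ≈ 5.99 eV.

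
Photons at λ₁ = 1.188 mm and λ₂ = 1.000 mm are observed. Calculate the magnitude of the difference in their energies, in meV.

Using E = hc/λ: E₁ = 1.6721e-22 J, E₂ = 1.9864e-22 J.
|ΔE| = |1.6721e-22 − 1.9864e-22| = 3.14e-23 J = 0.196 meV.

0.196 meV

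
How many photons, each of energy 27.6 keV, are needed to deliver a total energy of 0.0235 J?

5.31 × 10^12 photons

Per-photon energy: E = 4.422 × 10^-15 J (from energy = 27.6 keV).
N = E_total / E_photon = 0.0235 J / 4.422 × 10^-15 J = 5.31 × 10^12.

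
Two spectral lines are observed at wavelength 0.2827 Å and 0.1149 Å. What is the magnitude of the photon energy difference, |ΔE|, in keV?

Using E = hc/λ: E₁ = 7.0267e-15 J, E₂ = 1.7288e-14 J.
|ΔE| = |7.0267e-15 − 1.7288e-14| = 1.03e-14 J = 64.0 keV.

64.0 keV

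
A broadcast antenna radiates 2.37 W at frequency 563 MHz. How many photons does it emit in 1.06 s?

Total energy: E_total = P·t = 2.37 × 1.06 = 2.512 J.
Per-photon energy: E = 3.730e-25 J.
N = E_total / E_photon = 6.73e24.

6.73e24 photons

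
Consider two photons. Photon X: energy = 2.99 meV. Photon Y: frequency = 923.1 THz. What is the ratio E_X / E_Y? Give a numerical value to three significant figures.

7.83 × 10^-4

E_X = 4.791 × 10^-22 J (from energy = 2.99 meV, via E given directly).
E_Y = 6.117 × 10^-19 J (from frequency = 923.1 THz, via E = hf).
Ratio = 4.791 × 10^-22 / 6.117 × 10^-19 = 7.83 × 10^-4.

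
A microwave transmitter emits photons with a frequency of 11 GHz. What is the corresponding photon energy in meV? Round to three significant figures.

In SI units: f = 11 GHz = 1.1·10^10 Hz.
Since E = hf for a photon, E = 7.289·10^-24 J.
Converting to meV: E = 0.04549 meV ≈ 0.0455 meV.

0.0455 meV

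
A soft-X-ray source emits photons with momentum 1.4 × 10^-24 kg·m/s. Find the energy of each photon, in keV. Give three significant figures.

Apply E = pc: E = 4.197 × 10^-16 J.
Converting to keV: E = 2.620 keV ≈ 2.62 keV.

2.62 keV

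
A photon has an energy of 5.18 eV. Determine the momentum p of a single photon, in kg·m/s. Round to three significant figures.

2.77 × 10^-27 kg·m/s

In SI units: E = 5.18 eV = 8.2993 × 10^-19 J.
Since p = E/c for a photon, p = 2.768 × 10^-27 kg·m/s.
So p ≈ 2.77 × 10^-27 kg·m/s.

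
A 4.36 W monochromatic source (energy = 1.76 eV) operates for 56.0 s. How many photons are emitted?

8.66e20 photons

Total energy: E_total = P·t = 4.36 × 56.0 = 244.2 J.
Per-photon energy: E = 2.820e-19 J.
N = E_total / E_photon = 8.66e20.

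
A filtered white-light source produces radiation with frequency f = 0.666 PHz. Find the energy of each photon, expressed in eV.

2.75 eV

Take h = 6.62607015 × 10^-34 J·s, 1 eV = 1.602176634 × 10^-19 J.
In SI units: f = 0.666 PHz = 6.66 × 10^14 Hz.
Since E = hf for a photon, E = 4.413 × 10^-19 J.
Converting to eV: E = 2.754 eV ≈ 2.75 eV.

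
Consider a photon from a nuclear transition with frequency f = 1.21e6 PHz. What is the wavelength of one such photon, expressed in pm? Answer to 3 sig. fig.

0.248 pm

Use c = 2.99792458e8 m/s.
First convert: f = 1.21e6 PHz = 1.21e21 Hz.
Apply λ = c/f: λ = 2.478e-13 m.
Converting to pm: λ = 0.2478 pm ≈ 0.248 pm.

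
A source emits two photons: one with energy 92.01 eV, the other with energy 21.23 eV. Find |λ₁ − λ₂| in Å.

Using λ = hc/E: λ₁ = 1.3475 × 10^-8 m, λ₂ = 5.8400 × 10^-8 m.
|Δλ| = |1.3475 × 10^-8 − 5.8400 × 10^-8| = 4.49 × 10^-8 m = 449 Å.

449 Å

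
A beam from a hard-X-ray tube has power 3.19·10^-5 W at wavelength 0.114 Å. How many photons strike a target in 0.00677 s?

1.24·10^7 photons

Total energy: E_total = P·t = 3.19·10^-5 × 0.00677 = 2.160·10^-7 J.
Per-photon energy: E = 1.742·10^-14 J.
N = E_total / E_photon = 1.24·10^7.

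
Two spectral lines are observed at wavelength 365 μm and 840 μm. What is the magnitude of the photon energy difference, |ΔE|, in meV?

1.92 meV

Using E = hc/λ: E₁ = 5.442 × 10^-22 J, E₂ = 2.365 × 10^-22 J.
|ΔE| = |5.442 × 10^-22 − 2.365 × 10^-22| = 3.08 × 10^-22 J = 1.92 meV.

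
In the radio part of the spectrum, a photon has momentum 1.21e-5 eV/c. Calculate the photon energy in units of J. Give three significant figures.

1.94e-24 J

In SI units: p = 1.21e-5 eV/c = 6.4666e-33 kg·m/s.
The photon relation is E = pc, giving E = 1.939e-24 J.
So E ≈ 1.94e-24 J.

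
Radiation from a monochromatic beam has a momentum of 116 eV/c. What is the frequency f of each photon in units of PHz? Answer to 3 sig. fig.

28.0 PHz

Take h = 6.62607015e-34 J·s, c = 2.99792458e8 m/s, 1 eV = 1.602176634e-19 J.
Convert to SI: p = 116 eV/c = 6.1994e-26 kg·m/s.
Apply f = pc/h: f = 2.805e16 Hz.
Converting to PHz: f = 28.05 PHz ≈ 28.0 PHz.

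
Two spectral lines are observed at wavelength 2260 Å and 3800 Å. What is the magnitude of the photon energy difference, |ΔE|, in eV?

2.22 eV

Using E = hc/λ: E₁ = 8.790 × 10^-19 J, E₂ = 5.227 × 10^-19 J.
|ΔE| = |8.790 × 10^-19 − 5.227 × 10^-19| = 3.56 × 10^-19 J = 2.22 eV.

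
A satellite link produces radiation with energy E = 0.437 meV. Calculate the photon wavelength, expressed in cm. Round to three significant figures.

Use h = 6.62607015 × 10^-34 J·s, c = 2.99792458 × 10^8 m/s, 1 eV = 1.602176634 × 10^-19 J.
Convert to SI: E = 0.437 meV = 7.0015 × 10^-23 J.
For a photon λ = hc/E, so λ = 0.002837 m.
Converting to cm: λ = 0.2837 cm ≈ 0.284 cm.

0.284 cm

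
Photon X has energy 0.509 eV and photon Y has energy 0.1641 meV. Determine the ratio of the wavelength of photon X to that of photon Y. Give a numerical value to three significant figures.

λ_X = 2.436 × 10^-6 m (from energy = 0.509 eV, via λ = hc/E).
λ_Y = 0.007555 m (from energy = 0.1641 meV, via λ = hc/E).
Ratio = 2.436 × 10^-6 / 0.007555 = 3.22 × 10^-4.

3.22 × 10^-4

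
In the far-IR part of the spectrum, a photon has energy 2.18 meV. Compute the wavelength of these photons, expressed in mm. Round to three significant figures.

0.569 mm

Convert to SI: E = 2.18 meV = 3.4927·10^-22 J.
Since λ = hc/E for a photon, λ = 5.687·10^-4 m.
Converting to mm: λ = 0.5687 mm ≈ 0.569 mm.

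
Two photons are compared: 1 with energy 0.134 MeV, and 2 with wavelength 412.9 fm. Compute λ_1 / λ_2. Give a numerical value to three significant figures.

λ_1 = 9.253·10^-12 m (from energy = 0.134 MeV, via λ = hc/E).
λ_2 = 4.129·10^-13 m (from wavelength = 412.9 fm, via λ given directly).
Ratio = 9.253·10^-12 / 4.129·10^-13 = 22.4.

22.4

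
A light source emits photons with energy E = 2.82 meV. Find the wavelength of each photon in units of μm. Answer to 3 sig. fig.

Convert to SI: E = 2.82 meV = 4.5181e-22 J.
The photon relation is λ = hc/E, giving λ = 4.397e-4 m.
Converting to μm: λ = 439.7 μm ≈ 440 μm.

440 μm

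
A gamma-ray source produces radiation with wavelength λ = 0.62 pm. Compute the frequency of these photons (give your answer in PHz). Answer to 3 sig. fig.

Use c = 2.99792458e8 m/s.
In SI units: λ = 0.62 pm = 6.2e-13 m.
Since f = c/λ for a photon, f = 4.835e20 Hz.
Converting to PHz: f = 483500 PHz ≈ 4.84e5 PHz.

4.84e5 PHz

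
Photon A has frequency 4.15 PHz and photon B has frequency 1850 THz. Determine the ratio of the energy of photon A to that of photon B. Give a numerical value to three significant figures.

2.24

E_A = 2.750·10^-18 J (from frequency = 4.15 PHz, via E = hf).
E_B = 1.226·10^-18 J (from frequency = 1850 THz, via E = hf).
Ratio = 2.750·10^-18 / 1.226·10^-18 = 2.24.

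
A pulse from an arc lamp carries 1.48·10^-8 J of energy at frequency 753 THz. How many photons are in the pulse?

Per-photon energy: E = 4.989·10^-19 J (from frequency = 753 THz).
N = E_total / E_photon = 1.48·10^-8 J / 4.989·10^-19 J = 2.97·10^10.

2.97·10^10 photons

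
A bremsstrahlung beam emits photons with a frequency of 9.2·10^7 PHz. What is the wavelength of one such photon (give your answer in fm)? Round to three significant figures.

Use c = 2.99792458·10^8 m/s.
Convert to SI: f = 9.2·10^7 PHz = 9.2·10^22 Hz.
Apply λ = c/f: λ = 3.259·10^-15 m.
Converting to fm: λ = 3.259 fm ≈ 3.26 fm.

3.26 fm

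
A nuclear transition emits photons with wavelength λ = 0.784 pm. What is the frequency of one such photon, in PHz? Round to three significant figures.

3.82e5 PHz

Use c = 2.99792458e8 m/s.
First convert: λ = 0.784 pm = 7.84e-13 m.
The photon relation is f = c/λ, giving f = 3.824e20 Hz.
Converting to PHz: f = 382400 PHz ≈ 3.82e5 PHz.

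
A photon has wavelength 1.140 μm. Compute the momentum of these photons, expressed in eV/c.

1.09 eV/c

In SI units: λ = 1.140 μm = 1.140 × 10^-6 m.
For a photon p = h/λ, so p = 5.812 × 10^-28 kg·m/s.
Converting to eV/c: p = 1.088 eV/c ≈ 1.09 eV/c.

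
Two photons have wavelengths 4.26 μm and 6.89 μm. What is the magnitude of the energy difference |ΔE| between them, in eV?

Using E = hc/λ: E₁ = 4.663 × 10^-20 J, E₂ = 2.883 × 10^-20 J.
|ΔE| = |4.663 × 10^-20 − 2.883 × 10^-20| = 1.78 × 10^-20 J = 0.111 eV.

0.111 eV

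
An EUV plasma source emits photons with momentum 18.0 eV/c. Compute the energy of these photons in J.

2.88e-18 J

In SI units: p = 18.0 eV/c = 9.6197e-27 kg·m/s.
For a photon E = pc, so E = 2.884e-18 J.
So E ≈ 2.88e-18 J.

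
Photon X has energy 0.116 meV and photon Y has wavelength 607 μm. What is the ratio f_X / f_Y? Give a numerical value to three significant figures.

f_X = 2.805 × 10^10 Hz (from energy = 0.116 meV, via f = E/h).
f_Y = 4.939 × 10^11 Hz (from wavelength = 607 μm, via f = c/λ).
Ratio = 2.805 × 10^10 / 4.939 × 10^11 = 0.0568.

0.0568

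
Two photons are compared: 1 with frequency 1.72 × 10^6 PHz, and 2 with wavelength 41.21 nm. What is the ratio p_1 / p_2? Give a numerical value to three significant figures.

p_1 = 3.802 × 10^-21 kg·m/s (from frequency = 1.72 × 10^6 PHz, via p = hf/c).
p_2 = 1.608 × 10^-26 kg·m/s (from wavelength = 41.21 nm, via p = h/λ).
Ratio = 3.802 × 10^-21 / 1.608 × 10^-26 = 2.36 × 10^5.

2.36 × 10^5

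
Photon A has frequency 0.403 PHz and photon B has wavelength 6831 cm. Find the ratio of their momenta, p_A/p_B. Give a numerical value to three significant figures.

p_A = 8.907 × 10^-28 kg·m/s (from frequency = 0.403 PHz, via p = hf/c).
p_B = 9.700 × 10^-36 kg·m/s (from wavelength = 6831 cm, via p = h/λ).
Ratio = 8.907 × 10^-28 / 9.700 × 10^-36 = 9.18 × 10^7.

9.18 × 10^7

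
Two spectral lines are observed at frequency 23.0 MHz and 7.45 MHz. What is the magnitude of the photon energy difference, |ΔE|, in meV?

Using E = hf: E₁ = 1.524e-26 J, E₂ = 4.936e-27 J.
|ΔE| = |1.524e-26 − 4.936e-27| = 1.03e-26 J = 6.43e-5 meV.

6.43e-5 meV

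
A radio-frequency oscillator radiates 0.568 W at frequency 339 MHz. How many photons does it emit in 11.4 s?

2.88 × 10^25 photons

Total energy: E_total = P·t = 0.568 × 11.4 = 6.475 J.
Per-photon energy: E = 2.246 × 10^-25 J.
N = E_total / E_photon = 2.88 × 10^25.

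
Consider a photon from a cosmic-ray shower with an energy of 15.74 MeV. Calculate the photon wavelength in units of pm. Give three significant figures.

Use h = 6.62607015·10^-34 J·s, c = 2.99792458·10^8 m/s, 1 eV = 1.602176634·10^-19 J.
Convert to SI: E = 15.74 MeV = 2.5218·10^-12 J.
The photon relation is λ = hc/E, giving λ = 7.877·10^-14 m.
Converting to pm: λ = 0.07877 pm ≈ 0.0788 pm.

0.0788 pm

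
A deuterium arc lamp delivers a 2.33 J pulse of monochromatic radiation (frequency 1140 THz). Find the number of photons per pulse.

Per-photon energy: E = 7.554e-19 J (from frequency = 1140 THz).
N = E_total / E_photon = 2.33 J / 7.554e-19 J = 3.08e18.

3.08e18 photons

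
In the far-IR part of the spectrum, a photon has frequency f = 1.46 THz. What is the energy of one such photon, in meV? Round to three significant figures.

First convert: f = 1.46 THz = 1.46·10^12 Hz.
For a photon E = hf, so E = 9.674·10^-22 J.
Converting to meV: E = 6.038 meV ≈ 6.04 meV.

6.04 meV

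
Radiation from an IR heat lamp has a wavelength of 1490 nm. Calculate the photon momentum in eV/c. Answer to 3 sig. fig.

In SI units: λ = 1490 nm = 1.49e-6 m.
For a photon p = h/λ, so p = 4.447e-28 kg·m/s.
Converting to eV/c: p = 0.8321 eV/c ≈ 0.832 eV/c.

0.832 eV/c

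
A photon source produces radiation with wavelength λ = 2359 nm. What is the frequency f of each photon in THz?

127 THz

In SI units: λ = 2359 nm = 2.359 × 10^-6 m.
The photon relation is f = c/λ, giving f = 1.271 × 10^14 Hz.
Converting to THz: f = 127.1 THz ≈ 127 THz.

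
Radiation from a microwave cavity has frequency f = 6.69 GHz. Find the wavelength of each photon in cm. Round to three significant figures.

4.48 cm

First convert: f = 6.69 GHz = 6.69e9 Hz.
Since λ = c/f for a photon, λ = 0.04481 m.
Converting to cm: λ = 4.481 cm ≈ 4.48 cm.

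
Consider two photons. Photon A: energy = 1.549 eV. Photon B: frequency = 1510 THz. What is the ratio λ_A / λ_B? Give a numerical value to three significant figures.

λ_A = 8.004·10^-7 m (from energy = 1.549 eV, via λ = hc/E).
λ_B = 1.985·10^-7 m (from frequency = 1510 THz, via λ = c/f).
Ratio = 8.004·10^-7 / 1.985·10^-7 = 4.03.

4.03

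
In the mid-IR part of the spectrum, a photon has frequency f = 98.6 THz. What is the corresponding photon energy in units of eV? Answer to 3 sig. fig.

First convert: f = 98.6 THz = 9.86 × 10^13 Hz.
For a photon E = hf, so E = 6.533 × 10^-20 J.
Converting to eV: E = 0.4078 eV ≈ 0.408 eV.

0.408 eV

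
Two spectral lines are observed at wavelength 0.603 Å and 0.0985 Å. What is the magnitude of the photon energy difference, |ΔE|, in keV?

Using E = hc/λ: E₁ = 3.294e-15 J, E₂ = 2.017e-14 J.
|ΔE| = |3.294e-15 − 2.017e-14| = 1.69e-14 J = 105 keV.

105 keV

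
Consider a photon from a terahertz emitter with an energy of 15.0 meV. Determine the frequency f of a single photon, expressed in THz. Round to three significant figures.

3.63 THz

Use h = 6.62607015·10^-34 J·s, 1 eV = 1.602176634·10^-19 J.
First convert: E = 15.0 meV = 2.4033·10^-21 J.
For a photon f = E/h, so f = 3.627·10^12 Hz.
Converting to THz: f = 3.627 THz ≈ 3.63 THz.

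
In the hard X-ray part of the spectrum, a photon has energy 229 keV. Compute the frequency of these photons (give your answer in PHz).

5.54e4 PHz

(h = 6.62607015e-34 J·s, 1 eV = 1.602176634e-19 J.)
Convert to SI: E = 229 keV = 3.6690e-14 J.
Apply f = E/h: f = 5.537e19 Hz.
Converting to PHz: f = 55370 PHz ≈ 5.54e4 PHz.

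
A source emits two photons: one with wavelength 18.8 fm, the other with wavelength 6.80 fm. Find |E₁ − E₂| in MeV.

Using E = hc/λ: E₁ = 1.057 × 10^-11 J, E₂ = 2.921 × 10^-11 J.
|ΔE| = |1.057 × 10^-11 − 2.921 × 10^-11| = 1.86 × 10^-11 J = 116 MeV.

116 MeV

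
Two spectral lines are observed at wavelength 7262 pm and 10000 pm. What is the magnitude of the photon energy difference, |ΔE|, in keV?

0.0467 keV

Using E = hc/λ: E₁ = 2.7354·10^-17 J, E₂ = 1.9864·10^-17 J.
|ΔE| = |2.7354·10^-17 − 1.9864·10^-17| = 7.49·10^-18 J = 0.0467 keV.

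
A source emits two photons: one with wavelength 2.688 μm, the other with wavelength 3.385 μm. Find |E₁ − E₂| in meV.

Using E = hc/λ: E₁ = 7.3901e-20 J, E₂ = 5.8684e-20 J.
|ΔE| = |7.3901e-20 − 5.8684e-20| = 1.52e-20 J = 95.0 meV.

95.0 meV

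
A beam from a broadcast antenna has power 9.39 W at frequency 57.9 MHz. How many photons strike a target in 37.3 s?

Total energy: E_total = P·t = 9.39 × 37.3 = 350.2 J.
Per-photon energy: E = 3.836·10^-26 J.
N = E_total / E_photon = 9.13·10^27.

9.13·10^27 photons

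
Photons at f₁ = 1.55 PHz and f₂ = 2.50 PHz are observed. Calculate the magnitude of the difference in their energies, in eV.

Using E = hf: E₁ = 1.027 × 10^-18 J, E₂ = 1.657 × 10^-18 J.
|ΔE| = |1.027 × 10^-18 − 1.657 × 10^-18| = 6.29 × 10^-19 J = 3.93 eV.

3.93 eV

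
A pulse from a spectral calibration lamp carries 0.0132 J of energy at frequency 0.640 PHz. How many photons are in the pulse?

3.11e16 photons

Per-photon energy: E = 4.241e-19 J (from frequency = 0.640 PHz).
N = E_total / E_photon = 0.0132 J / 4.241e-19 J = 3.11e16.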